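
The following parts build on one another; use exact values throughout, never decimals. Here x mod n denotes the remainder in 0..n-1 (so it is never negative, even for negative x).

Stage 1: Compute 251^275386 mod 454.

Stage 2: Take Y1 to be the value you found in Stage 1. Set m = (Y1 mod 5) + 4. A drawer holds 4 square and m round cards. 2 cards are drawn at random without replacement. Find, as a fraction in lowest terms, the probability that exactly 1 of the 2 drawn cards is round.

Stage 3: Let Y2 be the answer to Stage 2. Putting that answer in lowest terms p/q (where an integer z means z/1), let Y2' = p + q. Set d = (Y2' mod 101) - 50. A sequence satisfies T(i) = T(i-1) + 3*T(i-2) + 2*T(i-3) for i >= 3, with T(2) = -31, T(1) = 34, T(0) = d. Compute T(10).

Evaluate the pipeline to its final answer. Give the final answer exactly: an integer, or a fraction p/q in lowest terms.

Stage 1: squarings mod 454: 251^1=251, 251^2=349, 251^4=129, 251^8=297, 251^16=133, 251^32=437, 251^64=289, 251^128=439, 251^256=225, 251^512=231, 251^1024=243, 251^2048=29, 251^4096=387, 251^8192=403, 251^16384=331, 251^32768=147, 251^65536=271, 251^131072=347, 251^262144=99; 251^275386 = 251^2 * 251^8 * 251^16 * 251^32 * 251^128 * 251^256 * 251^512 * 251^4096 * 251^8192 * 251^262144 = 309 (mod 454); answer 309
Stage 2: Y1 = 309; m = 8; total draws C(12,2) = 66; favorable C(8,1)*C(4,1) = 32; P = 16/33; answer 16/33
Stage 3: Y2 = 16/33; threaded value p + q = 49; d = -1; T(3) = 1*(-31) + 3*(34) + 2*(-1) = 69; iterating: T(3)=69, T(4)=44, T(5)=189, T(6)=459, T(7)=1114, T(8)=2869, T(9)=7129, T(10)=17964; answer 17964

17964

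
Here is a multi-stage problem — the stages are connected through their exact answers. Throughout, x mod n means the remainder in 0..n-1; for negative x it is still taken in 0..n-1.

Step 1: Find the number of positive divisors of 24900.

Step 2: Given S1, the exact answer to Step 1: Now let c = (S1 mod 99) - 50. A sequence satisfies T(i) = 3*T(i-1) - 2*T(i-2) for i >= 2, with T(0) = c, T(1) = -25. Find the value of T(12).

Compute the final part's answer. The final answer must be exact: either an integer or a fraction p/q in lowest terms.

Step 1: 24900 = 2^2 * 3 * 5^2 * 83; number of divisors = (2+1) * (1+1) * (2+1) * (1+1) = 36; answer 36
Step 2: S1 = 36; c = -14; T(2) = 3*(-25) - 2*(-14) = -47; iterating: T(2)=-47, T(3)=-91, T(4)=-179, T(5)=-355, T(6)=-707, T(7)=-1411, T(8)=-2819, T(9)=-5635, T(10)=-11267, T(11)=-22531, T(12)=-45059; answer -45059

-45059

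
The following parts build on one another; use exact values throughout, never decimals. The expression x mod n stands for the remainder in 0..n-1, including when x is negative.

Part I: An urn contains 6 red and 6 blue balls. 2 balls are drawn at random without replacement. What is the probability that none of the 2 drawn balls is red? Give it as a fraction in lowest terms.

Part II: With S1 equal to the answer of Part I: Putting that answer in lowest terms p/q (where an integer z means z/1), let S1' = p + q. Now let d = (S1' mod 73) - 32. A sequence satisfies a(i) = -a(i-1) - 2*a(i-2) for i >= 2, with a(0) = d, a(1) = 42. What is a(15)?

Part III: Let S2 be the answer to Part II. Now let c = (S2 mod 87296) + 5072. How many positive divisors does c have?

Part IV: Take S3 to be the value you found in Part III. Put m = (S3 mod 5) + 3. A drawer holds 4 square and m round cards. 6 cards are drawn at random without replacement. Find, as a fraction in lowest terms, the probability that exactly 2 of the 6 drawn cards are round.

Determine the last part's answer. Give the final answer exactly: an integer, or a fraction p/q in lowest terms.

3/14

Part I: total draws C(12,2) = 66; favorable C(6,2) = 15; P = 5/22; answer 5/22
Part II: S1 = 5/22; threaded value p + q = 27; d = -5; a(2) = -1*(42) - 2*(-5) = -32; iterating: a(2)=-32, a(3)=-52, a(4)=116, a(5)=-12, a(6)=-220, a(7)=244, a(8)=196, a(9)=-684, a(10)=292, a(11)=1076, a(12)=-1660, a(13)=-492, a(14)=3812, a(15)=-2828; answer -2828
Part III: S2 = -2828; c = 89540; 89540 = 2^2 * 5 * 11^2 * 37; number of divisors = (2+1) * (1+1) * (2+1) * (1+1) = 36; answer 36
Part IV: S3 = 36; m = 4; total draws C(8,6) = 28; favorable C(4,2)*C(4,4) = 6; P = 3/14; answer 3/14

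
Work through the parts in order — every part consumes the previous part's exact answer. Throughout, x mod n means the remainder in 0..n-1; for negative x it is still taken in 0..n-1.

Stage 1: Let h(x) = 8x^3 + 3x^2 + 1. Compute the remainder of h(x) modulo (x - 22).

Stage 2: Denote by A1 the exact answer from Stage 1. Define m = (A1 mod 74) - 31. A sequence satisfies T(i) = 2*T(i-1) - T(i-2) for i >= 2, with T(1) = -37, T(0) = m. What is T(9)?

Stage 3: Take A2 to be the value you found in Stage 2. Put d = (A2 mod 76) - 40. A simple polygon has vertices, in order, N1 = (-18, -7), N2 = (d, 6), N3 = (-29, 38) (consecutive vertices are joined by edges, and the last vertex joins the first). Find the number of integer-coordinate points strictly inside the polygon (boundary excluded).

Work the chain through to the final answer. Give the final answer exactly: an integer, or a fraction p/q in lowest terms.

1080

Stage 1: remainder = value at the root: 8*(22)^3 + 3*(22)^2 + 1 = (85184) + (1452) + (1) = 86637; answer 86637
Stage 2: A1 = 86637; m = 26; T(2) = 2*(-37) - 1*(26) = -100; iterating: T(2)=-100, T(3)=-163, T(4)=-226, T(5)=-289, T(6)=-352, T(7)=-415, T(8)=-478, T(9)=-541; answer -541
Stage 3: A2 = -541; d = 27; cross terms: (-18*6 - 27*-7)=81, (27*38 - -29*6)=1200, (-29*-7 - -18*38)=887; twice the area = |2168| = 2168; area = 1084; boundary points = 1 + 8 + 1 = 10; strictly interior points = area - boundary/2 + 1 = 1080; answer 1080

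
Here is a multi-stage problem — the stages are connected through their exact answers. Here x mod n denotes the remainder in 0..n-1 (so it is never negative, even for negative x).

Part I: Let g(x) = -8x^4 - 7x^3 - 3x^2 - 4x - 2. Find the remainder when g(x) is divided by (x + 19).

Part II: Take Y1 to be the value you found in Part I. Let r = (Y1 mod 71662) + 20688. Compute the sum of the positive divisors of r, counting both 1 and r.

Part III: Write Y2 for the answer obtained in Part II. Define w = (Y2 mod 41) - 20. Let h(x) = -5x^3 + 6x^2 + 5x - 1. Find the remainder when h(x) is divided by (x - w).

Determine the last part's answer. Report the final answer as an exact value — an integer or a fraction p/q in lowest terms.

Part I: remainder = value at the root: -8*(-19)^4 - 7*(-19)^3 - 3*(-19)^2 - 4*(-19)^1 - 2 = (-1042568) + (48013) + (-1083) + (76) + (-2) = -995564; answer -995564
Part II: Y1 = -995564; r = 28392; 28392 = 2^3 * 3 * 7 * 13^2; sigma = (1 + 2 + 4 + 8) * (1 + 3) * (1 + 7) * (1 + 13 + 169) = 15 * 4 * 8 * 183 = 87840; answer 87840
Part III: Y2 = 87840; w = -2; remainder = value at the root: -5*(-2)^3 + 6*(-2)^2 + 5*(-2)^1 - 1 = (40) + (24) + (-10) + (-1) = 53; answer 53

53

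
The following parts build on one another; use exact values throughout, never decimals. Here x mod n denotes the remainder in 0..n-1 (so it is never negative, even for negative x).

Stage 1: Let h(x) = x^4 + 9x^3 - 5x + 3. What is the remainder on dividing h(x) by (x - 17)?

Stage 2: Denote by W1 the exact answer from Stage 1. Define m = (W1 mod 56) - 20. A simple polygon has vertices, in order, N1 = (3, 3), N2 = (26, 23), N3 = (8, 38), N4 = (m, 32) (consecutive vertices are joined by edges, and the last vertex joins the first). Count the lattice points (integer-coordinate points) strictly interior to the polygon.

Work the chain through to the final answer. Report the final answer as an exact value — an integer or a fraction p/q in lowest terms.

Stage 1: remainder = value at the root: 1*(17)^4 + 9*(17)^3 - 5*(17)^1 + 3 = (83521) + (44217) + (-85) + (3) = 127656; answer 127656
Stage 2: W1 = 127656; m = 12; cross terms: (3*23 - 26*3)=-9, (26*38 - 8*23)=804, (8*32 - 12*38)=-200, (12*3 - 3*32)=-60; twice the area = |535| = 535; area = 535/2; boundary points = 1 + 3 + 2 + 1 = 7; strictly interior points = area - boundary/2 + 1 = 265; answer 265

265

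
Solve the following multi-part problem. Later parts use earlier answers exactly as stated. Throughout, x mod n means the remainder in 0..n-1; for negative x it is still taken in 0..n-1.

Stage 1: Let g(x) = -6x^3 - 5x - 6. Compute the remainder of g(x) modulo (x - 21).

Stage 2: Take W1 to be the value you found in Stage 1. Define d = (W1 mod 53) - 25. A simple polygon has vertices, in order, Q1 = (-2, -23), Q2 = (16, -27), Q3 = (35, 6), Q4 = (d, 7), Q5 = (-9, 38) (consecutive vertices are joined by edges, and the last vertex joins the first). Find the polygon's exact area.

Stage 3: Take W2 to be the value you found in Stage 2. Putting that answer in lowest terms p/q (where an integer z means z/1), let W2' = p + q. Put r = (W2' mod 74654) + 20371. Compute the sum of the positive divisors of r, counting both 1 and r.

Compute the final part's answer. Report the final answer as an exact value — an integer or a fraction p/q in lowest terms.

25704

Stage 1: remainder = value at the root: -6*(21)^3 - 5*(21)^1 - 6 = (-55566) + (-105) + (-6) = -55677; answer -55677
Stage 2: W1 = -55677; d = 1; cross terms: (-2*-27 - 16*-23)=422, (16*6 - 35*-27)=1041, (35*7 - 1*6)=239, (1*38 - -9*7)=101, (-9*-23 - -2*38)=283; twice the area = |2086| = 2086; area = 1043; answer 1043
Stage 3: W2 = 1043; threaded value p + q = 1044; r = 21415; 21415 = 5 * 4283; sigma = (1 + 5) * (1 + 4283) = 6 * 4284 = 25704; answer 25704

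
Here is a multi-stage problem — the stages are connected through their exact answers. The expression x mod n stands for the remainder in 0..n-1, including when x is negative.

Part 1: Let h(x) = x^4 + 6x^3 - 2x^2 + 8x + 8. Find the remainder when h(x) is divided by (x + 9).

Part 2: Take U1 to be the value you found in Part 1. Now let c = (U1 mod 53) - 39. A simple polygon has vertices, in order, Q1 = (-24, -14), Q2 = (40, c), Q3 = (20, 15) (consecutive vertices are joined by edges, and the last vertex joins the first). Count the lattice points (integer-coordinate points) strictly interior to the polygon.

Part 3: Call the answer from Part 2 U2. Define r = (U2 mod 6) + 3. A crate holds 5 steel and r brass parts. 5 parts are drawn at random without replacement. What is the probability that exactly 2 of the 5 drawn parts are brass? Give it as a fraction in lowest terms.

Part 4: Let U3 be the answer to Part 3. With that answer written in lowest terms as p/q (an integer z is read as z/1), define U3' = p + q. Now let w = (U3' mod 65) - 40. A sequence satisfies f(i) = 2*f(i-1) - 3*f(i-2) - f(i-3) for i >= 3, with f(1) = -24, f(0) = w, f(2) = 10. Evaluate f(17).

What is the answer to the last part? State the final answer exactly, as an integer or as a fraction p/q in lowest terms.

943185

Part 1: remainder = value at the root: 1*(-9)^4 + 6*(-9)^3 - 2*(-9)^2 + 8*(-9)^1 + 8 = (6561) + (-4374) + (-162) + (-72) + (8) = 1961; answer 1961
Part 2: U1 = 1961; c = -39; cross terms: (-24*-39 - 40*-14)=1496, (40*15 - 20*-39)=1380, (20*-14 - -24*15)=80; twice the area = |2956| = 2956; area = 1478; boundary points = 1 + 2 + 1 = 4; strictly interior points = area - boundary/2 + 1 = 1477; answer 1477
Part 3: U2 = 1477; r = 4; total draws C(9,5) = 126; favorable C(4,2)*C(5,3) = 60; P = 10/21; answer 10/21
Part 4: U3 = 10/21; threaded value p + q = 31; w = -9; f(3) = 2*(10) - 3*(-24) - 1*(-9) = 101; iterating: f(3)=101, f(4)=196, f(5)=79, f(6)=-531, f(7)=-1495, f(8)=-1476, f(9)=2064, f(10)=10051, f(11)=15386, f(12)=-1445, f(13)=-59099, f(14)=-129249, f(15)=-79756, f(16)=287334, f(17)=943185; answer 943185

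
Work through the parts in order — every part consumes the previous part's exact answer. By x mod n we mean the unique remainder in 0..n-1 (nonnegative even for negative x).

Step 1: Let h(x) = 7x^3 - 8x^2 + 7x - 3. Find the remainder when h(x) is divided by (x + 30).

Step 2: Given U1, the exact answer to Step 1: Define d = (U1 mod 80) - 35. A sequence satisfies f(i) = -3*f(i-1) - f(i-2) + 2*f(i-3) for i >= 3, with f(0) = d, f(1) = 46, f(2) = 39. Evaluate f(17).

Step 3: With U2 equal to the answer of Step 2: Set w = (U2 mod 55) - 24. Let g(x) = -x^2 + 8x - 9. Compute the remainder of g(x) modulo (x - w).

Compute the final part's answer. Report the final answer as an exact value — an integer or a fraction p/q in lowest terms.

-42

Step 1: remainder = value at the root: 7*(-30)^3 - 8*(-30)^2 + 7*(-30)^1 - 3 = (-189000) + (-7200) + (-210) + (-3) = -196413; answer -196413
Step 2: U1 = -196413; d = 32; f(3) = -3*(39) - 1*(46) + 2*(32) = -99; iterating: f(3)=-99, f(4)=350, f(5)=-873, f(6)=2071, f(7)=-4640, f(8)=10103, f(9)=-21527, f(10)=45198, f(11)=-93861, f(12)=193331, f(13)=-395736, f(14)=806155, f(15)=-1636067, f(16)=3310574, f(17)=-6683345; answer -6683345
Step 3: U2 = -6683345; w = 11; remainder = value at the root: -1*(11)^2 + 8*(11)^1 - 9 = (-121) + (88) + (-9) = -42; answer -42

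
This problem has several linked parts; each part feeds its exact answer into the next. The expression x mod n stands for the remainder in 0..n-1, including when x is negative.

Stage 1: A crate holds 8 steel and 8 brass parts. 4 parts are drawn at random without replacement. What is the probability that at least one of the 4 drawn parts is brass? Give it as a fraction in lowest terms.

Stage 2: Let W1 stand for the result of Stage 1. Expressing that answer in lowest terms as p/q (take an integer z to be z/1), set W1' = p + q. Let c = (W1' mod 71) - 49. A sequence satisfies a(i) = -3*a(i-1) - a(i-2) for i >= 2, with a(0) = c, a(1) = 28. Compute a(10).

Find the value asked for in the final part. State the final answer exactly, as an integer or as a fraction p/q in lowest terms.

Stage 1: total draws C(16,4) = 1820; complement C(8,4) = 70; favorable 1820 - 70 = 1750; P = 25/26; answer 25/26
Stage 2: W1 = 25/26; threaded value p + q = 51; c = 2; a(2) = -3*(28) - 1*(2) = -86; iterating: a(2)=-86, a(3)=230, a(4)=-604, a(5)=1582, a(6)=-4142, a(7)=10844, a(8)=-28390, a(9)=74326, a(10)=-194588; answer -194588

-194588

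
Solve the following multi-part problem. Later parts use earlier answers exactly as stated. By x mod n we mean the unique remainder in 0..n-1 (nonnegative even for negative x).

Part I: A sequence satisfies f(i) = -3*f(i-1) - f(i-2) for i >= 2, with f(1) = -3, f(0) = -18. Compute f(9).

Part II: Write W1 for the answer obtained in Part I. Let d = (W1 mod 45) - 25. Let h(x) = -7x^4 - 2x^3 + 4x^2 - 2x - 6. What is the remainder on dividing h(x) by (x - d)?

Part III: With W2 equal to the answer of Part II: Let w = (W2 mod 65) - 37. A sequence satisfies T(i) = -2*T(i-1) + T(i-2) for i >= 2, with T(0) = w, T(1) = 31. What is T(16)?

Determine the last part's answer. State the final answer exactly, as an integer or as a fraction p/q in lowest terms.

Part I: f(2) = -3*(-3) - 1*(-18) = 27; iterating: f(2)=27, f(3)=-78, f(4)=207, f(5)=-543, f(6)=1422, f(7)=-3723, f(8)=9747, f(9)=-25518; answer -25518
Part II: W1 = -25518; d = 17; remainder = value at the root: -7*(17)^4 - 2*(17)^3 + 4*(17)^2 - 2*(17)^1 - 6 = (-584647) + (-9826) + (1156) + (-34) + (-6) = -593357; answer -593357
Part III: W2 = -593357; w = -9; T(2) = -2*(31) + 1*(-9) = -71; iterating: T(2)=-71, T(3)=173, T(4)=-417, T(5)=1007, T(6)=-2431, T(7)=5869, T(8)=-14169, T(9)=34207, T(10)=-82583, T(11)=199373, T(12)=-481329, T(13)=1162031, T(14)=-2805391, T(15)=6772813, T(16)=-16351017; answer -16351017

-16351017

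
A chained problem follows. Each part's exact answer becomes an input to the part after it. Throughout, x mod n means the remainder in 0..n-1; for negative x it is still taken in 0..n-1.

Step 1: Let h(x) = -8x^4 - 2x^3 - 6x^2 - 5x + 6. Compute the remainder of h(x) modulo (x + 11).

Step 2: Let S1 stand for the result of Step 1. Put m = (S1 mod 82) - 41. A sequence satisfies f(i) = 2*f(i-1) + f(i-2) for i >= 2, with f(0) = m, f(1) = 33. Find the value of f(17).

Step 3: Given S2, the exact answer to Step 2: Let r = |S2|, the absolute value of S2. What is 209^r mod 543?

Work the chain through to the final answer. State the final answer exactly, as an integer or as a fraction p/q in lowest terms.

Step 1: remainder = value at the root: -8*(-11)^4 - 2*(-11)^3 - 6*(-11)^2 - 5*(-11)^1 + 6 = (-117128) + (2662) + (-726) + (55) + (6) = -115131; answer -115131
Step 2: S1 = -115131; m = 38; f(2) = 2*(33) + 1*(38) = 104; iterating: f(2)=104, f(3)=241, f(4)=586, f(5)=1413, f(6)=3412, f(7)=8237, f(8)=19886, f(9)=48009, f(10)=115904, f(11)=279817, f(12)=675538, f(13)=1630893, f(14)=3937324, f(15)=9505541, f(16)=22948406, f(17)=55402353; answer 55402353
Step 3: S2 = 55402353; r = 55402353; squarings mod 543: 209^1=209, 209^2=241, 209^4=523, 209^8=400, 209^16=358, 209^32=16, 209^64=256, 209^128=376, 209^256=196, 209^512=406, 209^1024=307, 209^2048=310, 209^4096=532, 209^8192=121, 209^16384=523, 209^32768=400, 209^65536=358, 209^131072=16, 209^262144=256, 209^524288=376, 209^1048576=196, 209^2097152=406, 209^4194304=307, 209^8388608=310, 209^16777216=532, 209^33554432=121; 209^55402353 = 209^1 * 209^16 * 209^32 * 209^64 * 209^256 * 209^512 * 209^1024 * 209^2048 * 209^4096 * 209^16384 * 209^65536 * 209^262144 * 209^524288 * 209^4194304 * 209^16777216 * 209^33554432 = 146 (mod 543); answer 146

146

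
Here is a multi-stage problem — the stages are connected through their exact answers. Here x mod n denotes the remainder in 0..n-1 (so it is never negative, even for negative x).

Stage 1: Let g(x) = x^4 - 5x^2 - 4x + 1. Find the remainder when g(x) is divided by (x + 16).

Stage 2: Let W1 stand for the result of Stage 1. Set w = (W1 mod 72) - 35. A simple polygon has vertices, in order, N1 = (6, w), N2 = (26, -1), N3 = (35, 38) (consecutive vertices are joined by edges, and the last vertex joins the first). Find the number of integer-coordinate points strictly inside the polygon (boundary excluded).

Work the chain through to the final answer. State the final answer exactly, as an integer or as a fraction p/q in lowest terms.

348

Stage 1: remainder = value at the root: 1*(-16)^4 - 5*(-16)^2 - 4*(-16)^1 + 1 = (65536) + (-1280) + (64) + (1) = 64321; answer 64321
Stage 2: W1 = 64321; w = -10; cross terms: (6*-1 - 26*-10)=254, (26*38 - 35*-1)=1023, (35*-10 - 6*38)=-578; twice the area = |699| = 699; area = 699/2; boundary points = 1 + 3 + 1 = 5; strictly interior points = area - boundary/2 + 1 = 348; answer 348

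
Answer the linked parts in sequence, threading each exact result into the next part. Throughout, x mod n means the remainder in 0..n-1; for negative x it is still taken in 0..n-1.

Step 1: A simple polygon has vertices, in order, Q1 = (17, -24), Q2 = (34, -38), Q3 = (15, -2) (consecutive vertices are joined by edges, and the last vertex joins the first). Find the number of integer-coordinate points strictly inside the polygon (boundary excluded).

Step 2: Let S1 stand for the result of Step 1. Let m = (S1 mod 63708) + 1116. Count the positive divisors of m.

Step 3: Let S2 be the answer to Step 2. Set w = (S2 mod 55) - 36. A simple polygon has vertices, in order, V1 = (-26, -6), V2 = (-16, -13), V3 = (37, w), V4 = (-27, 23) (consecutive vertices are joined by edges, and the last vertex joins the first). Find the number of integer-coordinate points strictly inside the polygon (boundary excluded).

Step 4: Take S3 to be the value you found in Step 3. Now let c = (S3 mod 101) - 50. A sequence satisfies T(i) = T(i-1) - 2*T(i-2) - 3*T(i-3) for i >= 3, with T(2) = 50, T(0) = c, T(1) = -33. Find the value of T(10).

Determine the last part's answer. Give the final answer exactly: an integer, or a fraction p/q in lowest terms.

4520

Step 1: cross terms: (17*-38 - 34*-24)=170, (34*-2 - 15*-38)=502, (15*-24 - 17*-2)=-326; twice the area = |346| = 346; area = 173; boundary points = 1 + 1 + 2 = 4; strictly interior points = area - boundary/2 + 1 = 172; answer 172
Step 2: S1 = 172; m = 1288; 1288 = 2^3 * 7 * 23; number of divisors = (3+1) * (1+1) * (1+1) = 16; answer 16
Step 3: S2 = 16; w = -20; cross terms: (-26*-13 - -16*-6)=242, (-16*-20 - 37*-13)=801, (37*23 - -27*-20)=311, (-27*-6 - -26*23)=760; twice the area = |2114| = 2114; area = 1057; boundary points = 1 + 1 + 1 + 1 = 4; strictly interior points = area - boundary/2 + 1 = 1056; answer 1056
Step 4: S3 = 1056; c = -4; T(3) = 1*(50) - 2*(-33) - 3*(-4) = 128; iterating: T(3)=128, T(4)=127, T(5)=-279, T(6)=-917, T(7)=-740, T(8)=1931, T(9)=6162, T(10)=4520; answer 4520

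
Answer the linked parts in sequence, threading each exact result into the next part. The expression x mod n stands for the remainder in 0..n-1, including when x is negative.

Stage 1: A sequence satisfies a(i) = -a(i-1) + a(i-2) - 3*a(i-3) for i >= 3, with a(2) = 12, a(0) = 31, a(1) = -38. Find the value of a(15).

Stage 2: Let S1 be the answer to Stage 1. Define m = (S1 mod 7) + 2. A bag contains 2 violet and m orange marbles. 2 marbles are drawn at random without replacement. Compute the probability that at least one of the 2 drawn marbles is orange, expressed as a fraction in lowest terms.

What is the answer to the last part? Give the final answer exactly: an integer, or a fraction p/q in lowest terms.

20/21

Stage 1: a(3) = -1*(12) + 1*(-38) - 3*(31) = -143; iterating: a(3)=-143, a(4)=269, a(5)=-448, a(6)=1146, a(7)=-2401, a(8)=4891, a(9)=-10730, a(10)=22824, a(11)=-48227, a(12)=103241, a(13)=-219940, a(14)=467862, a(15)=-997525; answer -997525
Stage 2: S1 = -997525; m = 5; total draws C(7,2) = 21; complement C(2,2) = 1; favorable 21 - 1 = 20; P = 20/21; answer 20/21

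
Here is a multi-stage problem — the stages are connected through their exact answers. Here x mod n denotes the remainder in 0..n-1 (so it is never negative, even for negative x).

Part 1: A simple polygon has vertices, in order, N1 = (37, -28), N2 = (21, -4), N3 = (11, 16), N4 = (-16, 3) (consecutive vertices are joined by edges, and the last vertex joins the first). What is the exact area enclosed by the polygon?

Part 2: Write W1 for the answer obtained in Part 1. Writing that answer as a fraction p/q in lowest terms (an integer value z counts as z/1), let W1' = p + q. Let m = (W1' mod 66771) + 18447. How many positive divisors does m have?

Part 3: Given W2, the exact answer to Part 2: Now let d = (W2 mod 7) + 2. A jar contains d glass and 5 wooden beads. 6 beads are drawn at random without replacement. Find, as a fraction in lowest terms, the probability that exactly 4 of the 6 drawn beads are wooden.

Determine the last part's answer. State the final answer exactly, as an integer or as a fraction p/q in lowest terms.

Part 1: cross terms: (37*-4 - 21*-28)=440, (21*16 - 11*-4)=380, (11*3 - -16*16)=289, (-16*-28 - 37*3)=337; twice the area = |1446| = 1446; area = 723; answer 723
Part 2: W1 = 723; threaded value p + q = 724; m = 19171; 19171 = 19 * 1009; number of divisors = (1+1) * (1+1) = 4; answer 4
Part 3: W2 = 4; d = 6; total draws C(11,6) = 462; favorable C(5,4)*C(6,2) = 75; P = 25/154; answer 25/154

25/154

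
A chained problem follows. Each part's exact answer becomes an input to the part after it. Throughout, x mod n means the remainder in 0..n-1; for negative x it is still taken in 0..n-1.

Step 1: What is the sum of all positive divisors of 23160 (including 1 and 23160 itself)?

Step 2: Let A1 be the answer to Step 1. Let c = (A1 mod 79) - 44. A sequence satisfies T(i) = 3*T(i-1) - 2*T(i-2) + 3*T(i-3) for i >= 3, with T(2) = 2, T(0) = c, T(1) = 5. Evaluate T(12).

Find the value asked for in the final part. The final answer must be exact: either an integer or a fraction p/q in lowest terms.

Step 1: 23160 = 2^3 * 3 * 5 * 193; sigma = (1 + 2 + 4 + 8) * (1 + 3) * (1 + 5) * (1 + 193) = 15 * 4 * 6 * 194 = 69840; answer 69840
Step 2: A1 = 69840; c = -40; T(3) = 3*(2) - 2*(5) + 3*(-40) = -124; iterating: T(3)=-124, T(4)=-361, T(5)=-829, T(6)=-2137, T(7)=-5836, T(8)=-15721, T(9)=-41902, T(10)=-111772, T(11)=-298675, T(12)=-798187; answer -798187

-798187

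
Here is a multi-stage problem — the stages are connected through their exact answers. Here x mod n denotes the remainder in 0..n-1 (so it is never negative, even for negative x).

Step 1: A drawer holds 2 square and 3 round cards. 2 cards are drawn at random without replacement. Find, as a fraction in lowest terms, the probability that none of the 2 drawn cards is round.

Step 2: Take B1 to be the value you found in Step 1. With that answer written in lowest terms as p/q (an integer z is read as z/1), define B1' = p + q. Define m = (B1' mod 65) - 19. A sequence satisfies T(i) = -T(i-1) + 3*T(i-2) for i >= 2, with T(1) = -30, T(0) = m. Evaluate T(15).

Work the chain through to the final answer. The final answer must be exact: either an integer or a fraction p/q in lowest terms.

Step 1: total draws C(5,2) = 10; favorable C(2,2) = 1; P = 1/10; answer 1/10
Step 2: B1 = 1/10; threaded value p + q = 11; m = -8; T(2) = -1*(-30) + 3*(-8) = 6; iterating: T(2)=6, T(3)=-96, T(4)=114, T(5)=-402, T(6)=744, T(7)=-1950, T(8)=4182, T(9)=-10032, T(10)=22578, T(11)=-52674, T(12)=120408, T(13)=-278430, T(14)=639654, T(15)=-1474944; answer -1474944

-1474944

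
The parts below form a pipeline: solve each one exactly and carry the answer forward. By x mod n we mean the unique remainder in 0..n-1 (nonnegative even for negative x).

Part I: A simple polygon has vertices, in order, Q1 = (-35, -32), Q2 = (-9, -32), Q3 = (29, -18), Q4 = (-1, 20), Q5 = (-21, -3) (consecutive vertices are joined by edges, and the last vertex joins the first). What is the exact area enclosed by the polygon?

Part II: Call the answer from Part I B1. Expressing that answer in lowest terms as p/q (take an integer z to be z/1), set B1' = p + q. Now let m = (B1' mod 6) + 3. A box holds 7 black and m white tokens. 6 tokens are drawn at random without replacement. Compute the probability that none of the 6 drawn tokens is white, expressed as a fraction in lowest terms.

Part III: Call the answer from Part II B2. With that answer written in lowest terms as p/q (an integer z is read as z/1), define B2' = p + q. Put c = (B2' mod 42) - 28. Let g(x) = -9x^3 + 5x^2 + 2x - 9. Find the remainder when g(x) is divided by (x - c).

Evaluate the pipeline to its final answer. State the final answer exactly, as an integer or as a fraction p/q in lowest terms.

Part I: cross terms: (-35*-32 - -9*-32)=832, (-9*-18 - 29*-32)=1090, (29*20 - -1*-18)=562, (-1*-3 - -21*20)=423, (-21*-32 - -35*-3)=567; twice the area = |3474| = 3474; area = 1737; answer 1737
Part II: B1 = 1737; threaded value p + q = 1738; m = 7; total draws C(14,6) = 3003; favorable C(7,6) = 7; P = 1/429; answer 1/429
Part III: B2 = 1/429; threaded value p + q = 430; c = -18; remainder = value at the root: -9*(-18)^3 + 5*(-18)^2 + 2*(-18)^1 - 9 = (52488) + (1620) + (-36) + (-9) = 54063; answer 54063

54063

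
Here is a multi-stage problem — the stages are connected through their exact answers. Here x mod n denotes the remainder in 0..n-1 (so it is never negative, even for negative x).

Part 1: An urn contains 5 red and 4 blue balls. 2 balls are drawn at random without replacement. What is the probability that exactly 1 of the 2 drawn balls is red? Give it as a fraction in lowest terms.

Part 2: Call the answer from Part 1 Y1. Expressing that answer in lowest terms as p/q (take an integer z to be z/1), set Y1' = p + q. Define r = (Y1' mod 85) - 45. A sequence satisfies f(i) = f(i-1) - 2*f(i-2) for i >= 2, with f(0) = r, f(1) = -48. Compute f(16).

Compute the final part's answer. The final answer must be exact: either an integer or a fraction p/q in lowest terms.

Part 1: total draws C(9,2) = 36; favorable C(5,1)*C(4,1) = 20; P = 5/9; answer 5/9
Part 2: Y1 = 5/9; threaded value p + q = 14; r = -31; f(2) = 1*(-48) - 2*(-31) = 14; iterating: f(2)=14, f(3)=110, f(4)=82, f(5)=-138, f(6)=-302, f(7)=-26, f(8)=578, f(9)=630, f(10)=-526, f(11)=-1786, f(12)=-734, f(13)=2838, f(14)=4306, f(15)=-1370, f(16)=-9982; answer -9982

-9982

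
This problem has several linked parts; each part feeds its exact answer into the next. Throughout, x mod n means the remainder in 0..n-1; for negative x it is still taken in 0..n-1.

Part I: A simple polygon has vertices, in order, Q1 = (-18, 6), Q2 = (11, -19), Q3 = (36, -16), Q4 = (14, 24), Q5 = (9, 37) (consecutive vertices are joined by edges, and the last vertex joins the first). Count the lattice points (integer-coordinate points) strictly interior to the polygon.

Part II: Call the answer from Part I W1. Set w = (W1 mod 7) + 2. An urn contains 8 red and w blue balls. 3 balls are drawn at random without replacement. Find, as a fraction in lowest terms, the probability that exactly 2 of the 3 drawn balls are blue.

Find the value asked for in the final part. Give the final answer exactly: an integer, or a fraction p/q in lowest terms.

Part I: cross terms: (-18*-19 - 11*6)=276, (11*-16 - 36*-19)=508, (36*24 - 14*-16)=1088, (14*37 - 9*24)=302, (9*6 - -18*37)=720; twice the area = |2894| = 2894; area = 1447; boundary points = 1 + 1 + 2 + 1 + 1 = 6; strictly interior points = area - boundary/2 + 1 = 1445; answer 1445
Part II: W1 = 1445; w = 5; total draws C(13,3) = 286; favorable C(5,2)*C(8,1) = 80; P = 40/143; answer 40/143

40/143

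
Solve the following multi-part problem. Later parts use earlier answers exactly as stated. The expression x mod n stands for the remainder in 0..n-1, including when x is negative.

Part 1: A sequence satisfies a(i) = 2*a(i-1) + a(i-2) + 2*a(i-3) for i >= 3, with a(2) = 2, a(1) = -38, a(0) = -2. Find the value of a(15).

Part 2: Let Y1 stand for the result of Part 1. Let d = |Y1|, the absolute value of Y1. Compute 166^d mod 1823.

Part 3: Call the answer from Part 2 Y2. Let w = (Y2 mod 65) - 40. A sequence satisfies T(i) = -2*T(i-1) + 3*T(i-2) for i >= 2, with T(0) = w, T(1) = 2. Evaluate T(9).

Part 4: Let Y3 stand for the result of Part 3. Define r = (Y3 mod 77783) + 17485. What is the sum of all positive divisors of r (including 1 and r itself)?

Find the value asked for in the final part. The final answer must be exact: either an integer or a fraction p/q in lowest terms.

34500

Part 1: a(3) = 2*(2) + 1*(-38) + 2*(-2) = -38; iterating: a(3)=-38, a(4)=-150, a(5)=-334, a(6)=-894, a(7)=-2422, a(8)=-6406, a(9)=-17022, a(10)=-45294, a(11)=-120422, a(12)=-320182, a(13)=-851374, a(14)=-2263774, a(15)=-6019286; answer -6019286
Part 2: Y1 = -6019286; d = 6019286; squarings mod 1823: 166^1=166, 166^2=211, 166^4=769, 166^8=709, 166^16=1356, 166^32=1152, 166^64=1783, 166^128=1600, 166^256=508, 166^512=1021, 166^1024=1508, 166^2048=783, 166^4096=561, 166^8192=1165, 166^16384=913, 166^32768=458, 166^65536=119, 166^131072=1400, 166^262144=275, 166^524288=882, 166^1048576=1326, 166^2097152=904, 166^4194304=512; 166^6019286 = 166^2 * 166^4 * 166^16 * 166^64 * 166^128 * 166^2048 * 166^4096 * 166^16384 * 166^32768 * 166^65536 * 166^131072 * 166^524288 * 166^1048576 * 166^4194304 = 72 (mod 1823); answer 72
Part 3: Y2 = 72; w = -33; T(2) = -2*(2) + 3*(-33) = -103; iterating: T(2)=-103, T(3)=212, T(4)=-733, T(5)=2102, T(6)=-6403, T(7)=19112, T(8)=-57433, T(9)=172202; answer 172202
Part 4: Y3 = 172202; r = 34121; 34121 = 149 * 229; sigma = (1 + 149) * (1 + 229) = 150 * 230 = 34500; answer 34500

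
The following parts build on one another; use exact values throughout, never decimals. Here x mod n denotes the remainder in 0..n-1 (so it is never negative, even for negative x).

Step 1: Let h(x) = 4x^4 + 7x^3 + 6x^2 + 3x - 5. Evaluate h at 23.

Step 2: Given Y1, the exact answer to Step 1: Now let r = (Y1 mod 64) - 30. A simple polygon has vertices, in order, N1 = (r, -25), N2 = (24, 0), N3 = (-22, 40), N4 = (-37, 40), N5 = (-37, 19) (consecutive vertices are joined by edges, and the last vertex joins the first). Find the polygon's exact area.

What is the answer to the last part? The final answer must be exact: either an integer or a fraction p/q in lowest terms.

3919/2

Step 1: 4*(23)^4 + 7*(23)^3 + 6*(23)^2 + 3*(23)^1 - 5 = (1119364) + (85169) + (3174) + (69) + (-5) = 1207771; answer 1207771
Step 2: Y1 = 1207771; r = -3; cross terms: (-3*0 - 24*-25)=600, (24*40 - -22*0)=960, (-22*40 - -37*40)=600, (-37*19 - -37*40)=777, (-37*-25 - -3*19)=982; twice the area = |3919| = 3919; area = 3919/2; answer 3919/2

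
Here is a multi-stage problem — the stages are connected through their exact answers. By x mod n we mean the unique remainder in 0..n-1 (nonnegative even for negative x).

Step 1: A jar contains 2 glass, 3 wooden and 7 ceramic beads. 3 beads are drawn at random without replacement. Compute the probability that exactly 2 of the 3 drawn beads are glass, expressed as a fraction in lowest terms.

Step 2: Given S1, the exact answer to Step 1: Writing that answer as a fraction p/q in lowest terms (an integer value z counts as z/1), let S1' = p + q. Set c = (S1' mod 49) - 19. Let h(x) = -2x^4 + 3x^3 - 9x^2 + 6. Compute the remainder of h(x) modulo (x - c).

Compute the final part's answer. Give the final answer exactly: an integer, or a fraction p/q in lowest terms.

Step 1: total draws C(12,3) = 220; favorable C(2,2)*C(10,1) = 10; P = 1/22; answer 1/22
Step 2: S1 = 1/22; threaded value p + q = 23; c = 4; remainder = value at the root: -2*(4)^4 + 3*(4)^3 - 9*(4)^2 + 6 = (-512) + (192) + (-144) + (6) = -458; answer -458

-458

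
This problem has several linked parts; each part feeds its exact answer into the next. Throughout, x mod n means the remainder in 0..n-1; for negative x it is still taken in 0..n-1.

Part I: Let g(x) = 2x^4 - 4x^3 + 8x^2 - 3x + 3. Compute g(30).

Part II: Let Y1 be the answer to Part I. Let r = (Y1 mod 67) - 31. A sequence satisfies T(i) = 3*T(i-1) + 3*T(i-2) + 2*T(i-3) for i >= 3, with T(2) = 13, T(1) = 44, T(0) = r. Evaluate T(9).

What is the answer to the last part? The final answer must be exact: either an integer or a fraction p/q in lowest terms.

521541

Part I: 2*(30)^4 - 4*(30)^3 + 8*(30)^2 - 3*(30)^1 + 3 = (1620000) + (-108000) + (7200) + (-90) + (3) = 1519113; answer 1519113
Part II: Y1 = 1519113; r = -9; T(3) = 3*(13) + 3*(44) + 2*(-9) = 153; iterating: T(3)=153, T(4)=586, T(5)=2243, T(6)=8793, T(7)=34280, T(8)=133705, T(9)=521541; answer 521541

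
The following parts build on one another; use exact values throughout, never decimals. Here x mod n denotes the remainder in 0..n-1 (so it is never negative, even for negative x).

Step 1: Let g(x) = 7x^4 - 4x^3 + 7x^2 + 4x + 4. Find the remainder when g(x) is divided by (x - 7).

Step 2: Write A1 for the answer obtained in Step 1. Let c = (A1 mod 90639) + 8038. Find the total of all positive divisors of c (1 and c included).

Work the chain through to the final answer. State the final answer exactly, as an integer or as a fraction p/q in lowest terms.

Step 1: remainder = value at the root: 7*(7)^4 - 4*(7)^3 + 7*(7)^2 + 4*(7)^1 + 4 = (16807) + (-1372) + (343) + (28) + (4) = 15810; answer 15810
Step 2: A1 = 15810; c = 23848; 23848 = 2^3 * 11 * 271; sigma = (1 + 2 + 4 + 8) * (1 + 11) * (1 + 271) = 15 * 12 * 272 = 48960; answer 48960

48960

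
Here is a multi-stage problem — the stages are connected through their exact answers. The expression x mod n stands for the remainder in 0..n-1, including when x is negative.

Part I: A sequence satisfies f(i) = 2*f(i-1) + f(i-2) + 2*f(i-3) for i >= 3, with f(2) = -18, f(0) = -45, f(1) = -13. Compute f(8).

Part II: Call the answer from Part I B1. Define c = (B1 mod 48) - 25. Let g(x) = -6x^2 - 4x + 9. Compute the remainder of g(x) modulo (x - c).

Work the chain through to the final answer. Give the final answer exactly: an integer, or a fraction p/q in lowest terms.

-1057

Part I: f(3) = 2*(-18) + 1*(-13) + 2*(-45) = -139; iterating: f(3)=-139, f(4)=-322, f(5)=-819, f(6)=-2238, f(7)=-5939, f(8)=-15754; answer -15754
Part II: B1 = -15754; c = 13; remainder = value at the root: -6*(13)^2 - 4*(13)^1 + 9 = (-1014) + (-52) + (9) = -1057; answer -1057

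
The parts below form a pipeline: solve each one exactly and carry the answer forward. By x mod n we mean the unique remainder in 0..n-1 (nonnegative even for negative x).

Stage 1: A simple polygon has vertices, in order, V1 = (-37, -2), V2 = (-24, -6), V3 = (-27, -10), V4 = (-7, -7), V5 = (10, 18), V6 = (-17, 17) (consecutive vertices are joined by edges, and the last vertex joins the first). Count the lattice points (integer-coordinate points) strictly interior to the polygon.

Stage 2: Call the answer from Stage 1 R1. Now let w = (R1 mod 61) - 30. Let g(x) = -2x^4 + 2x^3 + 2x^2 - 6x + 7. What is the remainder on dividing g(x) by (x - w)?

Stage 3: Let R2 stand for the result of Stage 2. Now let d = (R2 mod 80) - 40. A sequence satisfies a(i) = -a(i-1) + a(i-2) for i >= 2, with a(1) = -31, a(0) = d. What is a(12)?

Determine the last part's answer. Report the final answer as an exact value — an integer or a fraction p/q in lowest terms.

Stage 1: cross terms: (-37*-6 - -24*-2)=174, (-24*-10 - -27*-6)=78, (-27*-7 - -7*-10)=119, (-7*18 - 10*-7)=-56, (10*17 - -17*18)=476, (-17*-2 - -37*17)=663; twice the area = |1454| = 1454; area = 727; boundary points = 1 + 1 + 1 + 1 + 1 + 1 = 6; strictly interior points = area - boundary/2 + 1 = 725; answer 725
Stage 2: R1 = 725; w = 24; remainder = value at the root: -2*(24)^4 + 2*(24)^3 + 2*(24)^2 - 6*(24)^1 + 7 = (-663552) + (27648) + (1152) + (-144) + (7) = -634889; answer -634889
Stage 3: R2 = -634889; d = 31; a(2) = -1*(-31) + 1*(31) = 62; iterating: a(2)=62, a(3)=-93, a(4)=155, a(5)=-248, a(6)=403, a(7)=-651, a(8)=1054, a(9)=-1705, a(10)=2759, a(11)=-4464, a(12)=7223; answer 7223

7223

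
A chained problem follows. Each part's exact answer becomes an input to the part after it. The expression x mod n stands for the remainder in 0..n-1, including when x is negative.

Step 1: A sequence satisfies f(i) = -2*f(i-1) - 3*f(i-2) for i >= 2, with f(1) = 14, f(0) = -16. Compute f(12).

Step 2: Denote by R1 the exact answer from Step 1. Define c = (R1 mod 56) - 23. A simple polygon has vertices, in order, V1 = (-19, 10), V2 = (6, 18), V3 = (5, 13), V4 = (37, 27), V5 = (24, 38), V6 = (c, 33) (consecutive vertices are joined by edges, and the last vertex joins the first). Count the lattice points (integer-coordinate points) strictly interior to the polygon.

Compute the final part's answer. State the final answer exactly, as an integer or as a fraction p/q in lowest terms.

Step 1: f(2) = -2*(14) - 3*(-16) = 20; iterating: f(2)=20, f(3)=-82, f(4)=104, f(5)=38, f(6)=-388, f(7)=662, f(8)=-160, f(9)=-1666, f(10)=3812, f(11)=-2626, f(12)=-6184; answer -6184
Step 2: R1 = -6184; c = 9; cross terms: (-19*18 - 6*10)=-402, (6*13 - 5*18)=-12, (5*27 - 37*13)=-346, (37*38 - 24*27)=758, (24*33 - 9*38)=450, (9*10 - -19*33)=717; twice the area = |1165| = 1165; area = 1165/2; boundary points = 1 + 1 + 2 + 1 + 5 + 1 = 11; strictly interior points = area - boundary/2 + 1 = 578; answer 578

578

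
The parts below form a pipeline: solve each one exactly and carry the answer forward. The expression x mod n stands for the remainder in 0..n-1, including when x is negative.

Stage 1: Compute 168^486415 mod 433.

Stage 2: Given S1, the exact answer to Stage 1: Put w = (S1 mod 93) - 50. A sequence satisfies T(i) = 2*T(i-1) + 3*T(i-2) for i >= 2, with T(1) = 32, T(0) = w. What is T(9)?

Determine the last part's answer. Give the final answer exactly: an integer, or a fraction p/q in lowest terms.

Stage 1: squarings mod 433: 168^1=168, 168^2=79, 168^4=179, 168^8=432, 168^16=1, 168^32=1, 168^64=1, 168^128=1, 168^256=1, 168^512=1, 168^1024=1, 168^2048=1, 168^4096=1, 168^8192=1, 168^16384=1, 168^32768=1, 168^65536=1, 168^131072=1, 168^262144=1; 168^486415 = 168^1 * 168^2 * 168^4 * 168^8 * 168^1024 * 168^2048 * 168^8192 * 168^16384 * 168^65536 * 168^131072 * 168^262144 = 183 (mod 433); answer 183
Stage 2: S1 = 183; w = 40; T(2) = 2*(32) + 3*(40) = 184; iterating: T(2)=184, T(3)=464, T(4)=1480, T(5)=4352, T(6)=13144, T(7)=39344, T(8)=118120, T(9)=354272; answer 354272

354272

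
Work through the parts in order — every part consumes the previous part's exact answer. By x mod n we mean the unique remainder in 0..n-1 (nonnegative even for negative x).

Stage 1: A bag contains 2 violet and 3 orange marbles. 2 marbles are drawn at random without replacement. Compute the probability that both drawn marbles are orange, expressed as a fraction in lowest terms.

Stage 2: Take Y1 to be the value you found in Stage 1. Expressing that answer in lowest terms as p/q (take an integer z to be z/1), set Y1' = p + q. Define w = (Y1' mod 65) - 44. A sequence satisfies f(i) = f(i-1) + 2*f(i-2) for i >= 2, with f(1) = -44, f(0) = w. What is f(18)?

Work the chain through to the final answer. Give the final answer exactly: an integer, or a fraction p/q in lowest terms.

-6553606

Stage 1: total draws C(5,2) = 10; favorable C(3,2) = 3; P = 3/10; answer 3/10
Stage 2: Y1 = 3/10; threaded value p + q = 13; w = -31; f(2) = 1*(-44) + 2*(-31) = -106; iterating: f(2)=-106, f(3)=-194, f(4)=-406, f(5)=-794, f(6)=-1606, f(7)=-3194, f(8)=-6406, f(9)=-12794, f(10)=-25606, f(11)=-51194, f(12)=-102406, f(13)=-204794, f(14)=-409606, f(15)=-819194, f(16)=-1638406, f(17)=-3276794, f(18)=-6553606; answer -6553606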